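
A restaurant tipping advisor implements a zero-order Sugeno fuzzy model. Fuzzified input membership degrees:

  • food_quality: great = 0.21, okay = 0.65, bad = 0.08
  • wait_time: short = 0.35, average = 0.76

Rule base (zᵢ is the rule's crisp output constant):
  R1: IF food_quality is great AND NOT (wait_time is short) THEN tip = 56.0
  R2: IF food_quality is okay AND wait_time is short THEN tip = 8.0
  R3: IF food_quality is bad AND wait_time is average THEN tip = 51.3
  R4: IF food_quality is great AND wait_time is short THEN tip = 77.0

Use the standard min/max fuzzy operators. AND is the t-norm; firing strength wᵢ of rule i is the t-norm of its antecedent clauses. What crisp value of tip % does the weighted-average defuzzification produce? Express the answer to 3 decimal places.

R1 (z=56.0): great=0.21, ¬short=1−0.35=0.65; AND[min(a, b)] → w = 0.21
R2 (z=8.0): okay=0.65, short=0.35; AND[min(a, b)] → w = 0.35
R3 (z=51.3): bad=0.08, average=0.76; AND[min(a, b)] → w = 0.08
R4 (z=77.0): great=0.21, short=0.35; AND[min(a, b)] → w = 0.21
Weighted average = (0.21·56.0 + 0.35·8.0 + 0.08·51.3 + 0.21·77.0) / (0.21 + 0.35 + 0.08 + 0.21)
  = 34.8340 / 0.8500 = 40.981

40.981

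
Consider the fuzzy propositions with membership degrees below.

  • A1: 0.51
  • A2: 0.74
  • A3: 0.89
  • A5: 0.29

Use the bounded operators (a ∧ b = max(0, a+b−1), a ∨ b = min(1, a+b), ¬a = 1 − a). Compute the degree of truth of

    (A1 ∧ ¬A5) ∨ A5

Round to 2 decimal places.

¬A5 = 1 − 0.29 = 0.71
A1 ∧ ¬A5 = max(0, a+b−1) on (0.51, 0.71) = 0.22
(A1 ∧ ¬A5) ∨ A5 = min(1, a+b) on (0.22, 0.29) = 0.51

0.51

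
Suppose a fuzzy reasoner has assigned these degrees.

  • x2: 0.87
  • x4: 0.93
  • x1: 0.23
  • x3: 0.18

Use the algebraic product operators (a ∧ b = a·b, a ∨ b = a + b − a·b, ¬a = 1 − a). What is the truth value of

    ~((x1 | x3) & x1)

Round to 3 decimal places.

x1 | x3 = a + b − a·b on (0.2300, 0.1800) = 0.3686
(x1 | x3) & x1 = a·b on (0.3686, 0.2300) = 0.0848
~((x1 | x3) & x1) = 1 − 0.0848 = 0.9152

0.915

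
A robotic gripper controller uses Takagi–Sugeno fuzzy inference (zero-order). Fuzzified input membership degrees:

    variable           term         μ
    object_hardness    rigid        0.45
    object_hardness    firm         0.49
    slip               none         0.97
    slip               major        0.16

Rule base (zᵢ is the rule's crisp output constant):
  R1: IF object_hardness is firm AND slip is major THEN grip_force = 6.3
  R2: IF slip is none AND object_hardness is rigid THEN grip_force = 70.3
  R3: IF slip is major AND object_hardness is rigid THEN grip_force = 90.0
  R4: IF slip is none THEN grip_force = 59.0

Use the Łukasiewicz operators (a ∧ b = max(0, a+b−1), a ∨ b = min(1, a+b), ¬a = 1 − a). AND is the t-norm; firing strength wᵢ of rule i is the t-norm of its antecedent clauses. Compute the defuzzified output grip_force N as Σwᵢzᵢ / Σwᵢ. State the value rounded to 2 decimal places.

62.41

R1 (z=6.3): firm=0.49, major=0.16; AND[max(0, a+b−1)] → w = 0.00
R2 (z=70.3): none=0.97, rigid=0.45; AND[max(0, a+b−1)] → w = 0.42
R3 (z=90.0): major=0.16, rigid=0.45; AND[max(0, a+b−1)] → w = 0.00
R4 (z=59.0): none=0.97 → w = 0.97
Weighted average = (0.00·6.3 + 0.42·70.3 + 0.00·90.0 + 0.97·59.0) / (0.00 + 0.42 + 0.00 + 0.97)
  = 86.7560 / 1.3900 = 62.41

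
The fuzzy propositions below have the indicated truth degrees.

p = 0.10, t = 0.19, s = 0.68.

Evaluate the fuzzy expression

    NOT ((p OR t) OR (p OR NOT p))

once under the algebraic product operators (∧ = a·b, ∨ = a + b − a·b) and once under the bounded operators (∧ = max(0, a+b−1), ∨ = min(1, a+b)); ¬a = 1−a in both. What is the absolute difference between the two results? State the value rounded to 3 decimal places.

Under algebraic product:
  p OR t = a + b − a·b on (0.1000, 0.1900) = 0.2710
  NOT p = 1 − 0.1000 = 0.9000
  p OR NOT p = a + b − a·b on (0.1000, 0.9000) = 0.9100
  (p OR t) OR (p OR NOT p) = a + b − a·b on (0.2710, 0.9100) = 0.9344
  NOT ((p OR t) OR (p OR NOT p)) = 1 − 0.9344 = 0.0656
  → value = 0.0656
Under bounded:
  p OR t = min(1, a+b) on (0.10, 0.19) = 0.29
  NOT p = 1 − 0.10 = 0.90
  p OR NOT p = min(1, a+b) on (0.10, 0.90) = 1.00
  (p OR t) OR (p OR NOT p) = min(1, a+b) on (0.29, 1.00) = 1.00
  NOT ((p OR t) OR (p OR NOT p)) = 1 − 1.00 = 0.00
  → value = 0.0000
|0.0656 − 0.0000| = 0.066

0.066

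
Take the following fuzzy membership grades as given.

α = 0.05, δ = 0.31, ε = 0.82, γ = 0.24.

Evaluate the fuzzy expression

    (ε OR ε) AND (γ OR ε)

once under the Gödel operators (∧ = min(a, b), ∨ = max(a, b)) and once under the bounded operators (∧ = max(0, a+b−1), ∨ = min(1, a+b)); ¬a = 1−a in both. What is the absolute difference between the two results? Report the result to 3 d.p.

Under Gödel:
  ε OR ε = max(a, b) on (0.82, 0.82) = 0.82
  γ OR ε = max(a, b) on (0.24, 0.82) = 0.82
  (ε OR ε) AND (γ OR ε) = min(a, b) on (0.82, 0.82) = 0.82
  → value = 0.8200
Under bounded:
  ε OR ε = min(1, a+b) on (0.82, 0.82) = 1.00
  γ OR ε = min(1, a+b) on (0.24, 0.82) = 1.00
  (ε OR ε) AND (γ OR ε) = max(0, a+b−1) on (1.00, 1.00) = 1.00
  → value = 1.0000
|0.8200 − 1.0000| = 0.180

0.180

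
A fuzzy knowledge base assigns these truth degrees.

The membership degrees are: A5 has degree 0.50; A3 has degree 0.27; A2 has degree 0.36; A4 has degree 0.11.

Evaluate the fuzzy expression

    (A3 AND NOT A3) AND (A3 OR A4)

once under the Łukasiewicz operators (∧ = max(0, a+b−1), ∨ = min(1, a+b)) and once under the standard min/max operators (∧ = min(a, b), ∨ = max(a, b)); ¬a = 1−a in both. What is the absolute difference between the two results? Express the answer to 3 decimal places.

0.270

Under Łukasiewicz:
  NOT A3 = 1 − 0.27 = 0.73
  A3 AND NOT A3 = max(0, a+b−1) on (0.27, 0.73) = 0.00
  A3 OR A4 = min(1, a+b) on (0.27, 0.11) = 0.38
  (A3 AND NOT A3) AND (A3 OR A4) = max(0, a+b−1) on (0.00, 0.38) = 0.00
  → value = 0.0000
Under standard min/max:
  NOT A3 = 1 − 0.27 = 0.73
  A3 AND NOT A3 = min(a, b) on (0.27, 0.73) = 0.27
  A3 OR A4 = max(a, b) on (0.27, 0.11) = 0.27
  (A3 AND NOT A3) AND (A3 OR A4) = min(a, b) on (0.27, 0.27) = 0.27
  → value = 0.2700
|0.0000 − 0.2700| = 0.270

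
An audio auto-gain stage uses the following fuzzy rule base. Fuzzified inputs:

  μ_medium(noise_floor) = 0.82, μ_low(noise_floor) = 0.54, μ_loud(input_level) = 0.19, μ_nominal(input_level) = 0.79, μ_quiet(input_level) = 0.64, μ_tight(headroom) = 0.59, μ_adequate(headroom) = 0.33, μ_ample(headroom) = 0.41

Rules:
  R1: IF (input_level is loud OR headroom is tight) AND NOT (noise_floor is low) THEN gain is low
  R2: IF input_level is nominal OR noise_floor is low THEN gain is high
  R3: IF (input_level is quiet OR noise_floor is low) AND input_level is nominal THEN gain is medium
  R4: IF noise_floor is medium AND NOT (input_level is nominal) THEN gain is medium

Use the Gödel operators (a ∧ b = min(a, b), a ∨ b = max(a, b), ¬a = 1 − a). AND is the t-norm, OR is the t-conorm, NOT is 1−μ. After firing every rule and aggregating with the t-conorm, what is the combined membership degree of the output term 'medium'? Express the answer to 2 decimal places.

0.64

R1: (loud=0.19 OR tight=0.59) = 0.59; AND[min(a, b)] with ¬low=1−0.54=0.46 → w = 0.46
R2: nominal=0.79, low=0.54; OR[max(a, b)] → w = 0.79
R3: (quiet=0.64 OR low=0.54) = 0.64; AND[min(a, b)] with nominal=0.79 → w = 0.64
R4: medium=0.82, ¬nominal=1−0.79=0.21; AND[min(a, b)] → w = 0.21
Rules with consequent 'medium': {R3, R4} → strengths 0.64, 0.21
Aggregate via t-conorm [max(a, b)]: 0.64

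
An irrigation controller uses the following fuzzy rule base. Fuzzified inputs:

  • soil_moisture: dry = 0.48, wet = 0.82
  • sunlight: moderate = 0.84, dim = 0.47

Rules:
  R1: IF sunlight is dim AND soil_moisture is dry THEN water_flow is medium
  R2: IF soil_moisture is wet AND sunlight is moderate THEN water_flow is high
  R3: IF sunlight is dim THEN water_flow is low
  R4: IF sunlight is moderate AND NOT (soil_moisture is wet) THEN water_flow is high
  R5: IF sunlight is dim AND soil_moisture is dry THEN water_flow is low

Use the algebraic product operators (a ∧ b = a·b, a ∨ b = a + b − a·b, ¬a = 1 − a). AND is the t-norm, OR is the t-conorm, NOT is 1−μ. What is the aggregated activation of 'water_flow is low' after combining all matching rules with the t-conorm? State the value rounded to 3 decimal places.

0.590

R1: dim=0.47, dry=0.48; AND[a·b] → w = 0.2256
R2: wet=0.82, moderate=0.84; AND[a·b] → w = 0.6888
R3: dim=0.47 → w = 0.4700
R4: moderate=0.84, ¬wet=1−0.82=0.18; AND[a·b] → w = 0.1512
R5: dim=0.47, dry=0.48; AND[a·b] → w = 0.2256
Rules with consequent 'low': {R3, R5} → strengths 0.4700, 0.2256
Aggregate via t-conorm [a + b − a·b]: 0.5896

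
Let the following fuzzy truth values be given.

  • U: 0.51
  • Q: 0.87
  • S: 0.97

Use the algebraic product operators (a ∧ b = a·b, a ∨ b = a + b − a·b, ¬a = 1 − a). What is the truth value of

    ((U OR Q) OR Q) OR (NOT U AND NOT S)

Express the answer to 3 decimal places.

U OR Q = a + b − a·b on (0.5100, 0.8700) = 0.9363
(U OR Q) OR Q = a + b − a·b on (0.9363, 0.8700) = 0.9917
NOT U = 1 − 0.5100 = 0.4900
NOT S = 1 − 0.9700 = 0.0300
NOT U AND NOT S = a·b on (0.4900, 0.0300) = 0.0147
((U OR Q) OR Q) OR (NOT U AND NOT S) = a + b − a·b on (0.9917, 0.0147) = 0.9918

0.992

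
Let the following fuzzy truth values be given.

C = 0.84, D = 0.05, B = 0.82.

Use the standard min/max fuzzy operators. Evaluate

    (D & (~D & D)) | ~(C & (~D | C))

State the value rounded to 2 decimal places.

0.16

~D = 1 − 0.05 = 0.95
~D & D = min(a, b) on (0.95, 0.05) = 0.05
D & (~D & D) = min(a, b) on (0.05, 0.05) = 0.05
~D = 1 − 0.05 = 0.95
~D | C = max(a, b) on (0.95, 0.84) = 0.95
C & (~D | C) = min(a, b) on (0.84, 0.95) = 0.84
~(C & (~D | C)) = 1 − 0.84 = 0.16
(D & (~D & D)) | ~(C & (~D | C)) = max(a, b) on (0.05, 0.16) = 0.16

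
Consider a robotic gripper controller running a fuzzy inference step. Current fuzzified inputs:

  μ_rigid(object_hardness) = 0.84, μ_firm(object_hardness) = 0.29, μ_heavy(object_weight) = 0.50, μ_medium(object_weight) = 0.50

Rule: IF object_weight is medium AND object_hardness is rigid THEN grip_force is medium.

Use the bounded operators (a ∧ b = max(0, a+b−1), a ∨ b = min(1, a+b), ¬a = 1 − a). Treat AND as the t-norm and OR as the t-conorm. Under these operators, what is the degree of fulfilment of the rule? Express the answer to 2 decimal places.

firing strength: medium=0.50, rigid=0.84; AND[max(0, a+b−1)] → w = 0.34

0.34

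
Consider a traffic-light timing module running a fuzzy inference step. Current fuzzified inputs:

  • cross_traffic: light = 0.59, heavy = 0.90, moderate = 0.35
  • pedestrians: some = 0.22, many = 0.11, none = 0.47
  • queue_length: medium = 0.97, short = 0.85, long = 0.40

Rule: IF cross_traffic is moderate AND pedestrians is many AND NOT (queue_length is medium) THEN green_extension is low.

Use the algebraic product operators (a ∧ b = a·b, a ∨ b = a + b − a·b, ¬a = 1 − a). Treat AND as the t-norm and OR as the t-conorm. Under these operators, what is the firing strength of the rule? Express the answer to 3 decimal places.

0.001

firing strength: moderate=0.35, many=0.11, ¬medium=1−0.97=0.03; AND[a·b] → w = 0.0012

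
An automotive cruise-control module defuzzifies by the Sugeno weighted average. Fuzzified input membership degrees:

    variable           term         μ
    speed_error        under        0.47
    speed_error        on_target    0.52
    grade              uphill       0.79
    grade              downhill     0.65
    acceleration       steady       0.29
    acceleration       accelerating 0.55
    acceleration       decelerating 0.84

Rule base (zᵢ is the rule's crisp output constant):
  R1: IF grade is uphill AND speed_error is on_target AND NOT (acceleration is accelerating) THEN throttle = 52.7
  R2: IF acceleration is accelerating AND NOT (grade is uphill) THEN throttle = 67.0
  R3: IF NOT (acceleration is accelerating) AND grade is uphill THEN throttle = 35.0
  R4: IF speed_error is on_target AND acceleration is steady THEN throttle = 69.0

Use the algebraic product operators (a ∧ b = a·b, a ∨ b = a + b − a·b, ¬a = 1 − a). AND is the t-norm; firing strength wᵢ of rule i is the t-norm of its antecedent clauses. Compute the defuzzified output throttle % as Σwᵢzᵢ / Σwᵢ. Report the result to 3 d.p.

49.994

R1 (z=52.7): uphill=0.79, on_target=0.52, ¬accelerating=1−0.55=0.45; AND[a·b] → w = 0.1849
R2 (z=67.0): accelerating=0.55, ¬uphill=1−0.79=0.21; AND[a·b] → w = 0.1155
R3 (z=35.0): ¬accelerating=1−0.55=0.45, uphill=0.79; AND[a·b] → w = 0.3555
R4 (z=69.0): on_target=0.52, steady=0.29; AND[a·b] → w = 0.1508
Weighted average = (0.1849·52.7 + 0.1155·67.0 + 0.3555·35.0 + 0.1508·69.0) / (0.1849 + 0.1155 + 0.3555 + 0.1508)
  = 40.3283 / 0.8067 = 49.994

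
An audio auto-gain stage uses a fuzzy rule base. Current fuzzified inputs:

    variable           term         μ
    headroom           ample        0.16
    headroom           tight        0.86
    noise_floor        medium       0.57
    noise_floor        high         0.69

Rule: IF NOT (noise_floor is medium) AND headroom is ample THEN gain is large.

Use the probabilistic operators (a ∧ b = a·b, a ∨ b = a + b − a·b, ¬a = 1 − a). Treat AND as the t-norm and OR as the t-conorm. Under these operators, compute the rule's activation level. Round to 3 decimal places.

firing strength: ¬medium=1−0.57=0.43, ample=0.16; AND[a·b] → w = 0.0688

0.069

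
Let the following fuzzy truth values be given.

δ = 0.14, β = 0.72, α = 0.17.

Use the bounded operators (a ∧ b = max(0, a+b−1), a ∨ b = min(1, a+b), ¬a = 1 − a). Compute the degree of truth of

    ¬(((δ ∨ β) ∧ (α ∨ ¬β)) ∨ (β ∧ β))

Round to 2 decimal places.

0.25

δ ∨ β = min(1, a+b) on (0.14, 0.72) = 0.86
¬β = 1 − 0.72 = 0.28
α ∨ ¬β = min(1, a+b) on (0.17, 0.28) = 0.45
(δ ∨ β) ∧ (α ∨ ¬β) = max(0, a+b−1) on (0.86, 0.45) = 0.31
β ∧ β = max(0, a+b−1) on (0.72, 0.72) = 0.44
((δ ∨ β) ∧ (α ∨ ¬β)) ∨ (β ∧ β) = min(1, a+b) on (0.31, 0.44) = 0.75
¬(((δ ∨ β) ∧ (α ∨ ¬β)) ∨ (β ∧ β)) = 1 − 0.75 = 0.25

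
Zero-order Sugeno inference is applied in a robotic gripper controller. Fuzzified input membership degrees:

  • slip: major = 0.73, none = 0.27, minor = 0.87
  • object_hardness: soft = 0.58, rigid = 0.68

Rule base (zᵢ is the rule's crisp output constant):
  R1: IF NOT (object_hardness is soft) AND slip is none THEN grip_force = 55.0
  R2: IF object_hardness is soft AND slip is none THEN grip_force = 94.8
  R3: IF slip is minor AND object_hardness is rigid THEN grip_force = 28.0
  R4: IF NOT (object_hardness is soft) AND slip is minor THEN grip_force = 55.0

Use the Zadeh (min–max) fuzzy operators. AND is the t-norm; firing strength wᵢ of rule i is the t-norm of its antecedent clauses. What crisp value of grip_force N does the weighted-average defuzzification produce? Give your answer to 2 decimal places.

R1 (z=55.0): ¬soft=1−0.58=0.42, none=0.27; AND[min(a, b)] → w = 0.27
R2 (z=94.8): soft=0.58, none=0.27; AND[min(a, b)] → w = 0.27
R3 (z=28.0): minor=0.87, rigid=0.68; AND[min(a, b)] → w = 0.68
R4 (z=55.0): ¬soft=1−0.58=0.42, minor=0.87; AND[min(a, b)] → w = 0.42
Weighted average = (0.27·55.0 + 0.27·94.8 + 0.68·28.0 + 0.42·55.0) / (0.27 + 0.27 + 0.68 + 0.42)
  = 82.5860 / 1.6400 = 50.36

50.36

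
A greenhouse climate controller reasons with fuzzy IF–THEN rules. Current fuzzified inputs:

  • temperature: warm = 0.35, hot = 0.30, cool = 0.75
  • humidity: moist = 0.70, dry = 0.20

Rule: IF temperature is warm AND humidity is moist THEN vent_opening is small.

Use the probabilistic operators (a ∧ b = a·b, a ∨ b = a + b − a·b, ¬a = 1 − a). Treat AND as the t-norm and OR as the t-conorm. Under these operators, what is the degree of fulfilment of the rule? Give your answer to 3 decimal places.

0.245

firing strength: warm=0.35, moist=0.70; AND[a·b] → w = 0.2450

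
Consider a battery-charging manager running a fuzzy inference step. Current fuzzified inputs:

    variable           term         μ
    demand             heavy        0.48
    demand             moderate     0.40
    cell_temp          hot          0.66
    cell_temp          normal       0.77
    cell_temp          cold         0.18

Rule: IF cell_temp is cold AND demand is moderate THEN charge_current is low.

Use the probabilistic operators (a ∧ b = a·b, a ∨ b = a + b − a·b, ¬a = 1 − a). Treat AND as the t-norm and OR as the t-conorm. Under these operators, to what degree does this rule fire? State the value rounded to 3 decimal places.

firing strength: cold=0.18, moderate=0.40; AND[a·b] → w = 0.0720

0.072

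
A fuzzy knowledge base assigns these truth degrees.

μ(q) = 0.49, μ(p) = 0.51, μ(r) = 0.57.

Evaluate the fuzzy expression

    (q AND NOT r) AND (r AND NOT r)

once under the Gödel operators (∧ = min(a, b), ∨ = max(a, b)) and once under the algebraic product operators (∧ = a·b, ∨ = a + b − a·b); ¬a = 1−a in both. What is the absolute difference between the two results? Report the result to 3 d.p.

0.378

Under Gödel:
  NOT r = 1 − 0.57 = 0.43
  q AND NOT r = min(a, b) on (0.49, 0.43) = 0.43
  NOT r = 1 − 0.57 = 0.43
  r AND NOT r = min(a, b) on (0.57, 0.43) = 0.43
  (q AND NOT r) AND (r AND NOT r) = min(a, b) on (0.43, 0.43) = 0.43
  → value = 0.4300
Under algebraic product:
  NOT r = 1 − 0.5700 = 0.4300
  q AND NOT r = a·b on (0.4900, 0.4300) = 0.2107
  NOT r = 1 − 0.5700 = 0.4300
  r AND NOT r = a·b on (0.5700, 0.4300) = 0.2451
  (q AND NOT r) AND (r AND NOT r) = a·b on (0.2107, 0.2451) = 0.0516
  → value = 0.0516
|0.4300 − 0.0516| = 0.378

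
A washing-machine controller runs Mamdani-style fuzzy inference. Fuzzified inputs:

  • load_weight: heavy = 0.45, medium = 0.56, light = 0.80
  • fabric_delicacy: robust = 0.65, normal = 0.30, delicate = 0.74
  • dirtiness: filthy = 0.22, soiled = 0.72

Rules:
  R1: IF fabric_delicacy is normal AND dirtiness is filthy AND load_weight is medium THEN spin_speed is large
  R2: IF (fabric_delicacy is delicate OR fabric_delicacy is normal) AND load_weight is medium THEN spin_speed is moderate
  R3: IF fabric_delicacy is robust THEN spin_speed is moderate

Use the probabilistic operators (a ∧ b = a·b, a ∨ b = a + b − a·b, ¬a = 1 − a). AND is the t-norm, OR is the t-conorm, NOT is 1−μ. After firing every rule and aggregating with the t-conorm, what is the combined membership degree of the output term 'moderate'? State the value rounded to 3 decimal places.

0.810

R1: normal=0.30, filthy=0.22, medium=0.56; AND[a·b] → w = 0.0370
R2: (delicate=0.74 OR normal=0.30) = 0.8180; AND[a·b] with medium=0.56 → w = 0.4581
R3: robust=0.65 → w = 0.6500
Rules with consequent 'moderate': {R2, R3} → strengths 0.4581, 0.6500
Aggregate via t-conorm [a + b − a·b]: 0.8103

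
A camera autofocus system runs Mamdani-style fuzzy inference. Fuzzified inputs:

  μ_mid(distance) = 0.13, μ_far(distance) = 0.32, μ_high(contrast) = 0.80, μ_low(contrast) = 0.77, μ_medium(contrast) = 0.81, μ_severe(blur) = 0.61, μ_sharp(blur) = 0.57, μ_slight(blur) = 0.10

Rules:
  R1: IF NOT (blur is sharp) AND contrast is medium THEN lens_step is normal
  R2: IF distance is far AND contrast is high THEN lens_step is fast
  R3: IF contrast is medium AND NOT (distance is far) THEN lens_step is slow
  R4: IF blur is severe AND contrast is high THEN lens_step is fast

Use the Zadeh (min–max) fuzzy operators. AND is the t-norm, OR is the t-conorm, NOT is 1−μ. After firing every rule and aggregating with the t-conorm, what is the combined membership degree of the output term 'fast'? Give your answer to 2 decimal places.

0.61

R1: ¬sharp=1−0.57=0.43, medium=0.81; AND[min(a, b)] → w = 0.43
R2: far=0.32, high=0.80; AND[min(a, b)] → w = 0.32
R3: medium=0.81, ¬far=1−0.32=0.68; AND[min(a, b)] → w = 0.68
R4: severe=0.61, high=0.80; AND[min(a, b)] → w = 0.61
Rules with consequent 'fast': {R2, R4} → strengths 0.32, 0.61
Aggregate via t-conorm [max(a, b)]: 0.61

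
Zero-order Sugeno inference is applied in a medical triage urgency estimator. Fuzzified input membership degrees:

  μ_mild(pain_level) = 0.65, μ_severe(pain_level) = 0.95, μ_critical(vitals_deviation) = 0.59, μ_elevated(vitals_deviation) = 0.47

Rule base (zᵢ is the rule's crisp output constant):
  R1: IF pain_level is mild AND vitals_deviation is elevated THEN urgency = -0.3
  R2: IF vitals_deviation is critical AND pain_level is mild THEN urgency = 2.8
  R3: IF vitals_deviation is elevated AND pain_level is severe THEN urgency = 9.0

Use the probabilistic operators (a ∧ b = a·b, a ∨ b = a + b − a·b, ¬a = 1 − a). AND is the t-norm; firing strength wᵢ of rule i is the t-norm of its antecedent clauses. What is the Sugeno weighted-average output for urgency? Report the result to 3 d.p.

R1 (z=-0.3): mild=0.65, elevated=0.47; AND[a·b] → w = 0.3055
R2 (z=2.8): critical=0.59, mild=0.65; AND[a·b] → w = 0.3835
R3 (z=9.0): elevated=0.47, severe=0.95; AND[a·b] → w = 0.4465
Weighted average = (0.3055·-0.3 + 0.3835·2.8 + 0.4465·9.0) / (0.3055 + 0.3835 + 0.4465)
  = 5.0006 / 1.1355 = 4.404

4.404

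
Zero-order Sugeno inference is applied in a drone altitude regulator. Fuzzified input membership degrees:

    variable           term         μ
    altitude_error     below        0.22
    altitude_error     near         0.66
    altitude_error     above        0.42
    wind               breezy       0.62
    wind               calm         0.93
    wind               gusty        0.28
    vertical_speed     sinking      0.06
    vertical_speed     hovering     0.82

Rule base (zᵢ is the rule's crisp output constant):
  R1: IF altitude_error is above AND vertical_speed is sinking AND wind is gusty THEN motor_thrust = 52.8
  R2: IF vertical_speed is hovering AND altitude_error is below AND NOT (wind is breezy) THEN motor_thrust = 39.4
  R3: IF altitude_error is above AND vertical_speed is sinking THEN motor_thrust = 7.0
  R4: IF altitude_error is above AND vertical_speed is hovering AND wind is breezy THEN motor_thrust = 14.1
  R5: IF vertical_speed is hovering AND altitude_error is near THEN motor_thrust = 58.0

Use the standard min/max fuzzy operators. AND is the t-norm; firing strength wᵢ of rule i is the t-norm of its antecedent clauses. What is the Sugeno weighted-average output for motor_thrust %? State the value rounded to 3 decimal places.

R1 (z=52.8): above=0.42, sinking=0.06, gusty=0.28; AND[min(a, b)] → w = 0.06
R2 (z=39.4): hovering=0.82, below=0.22, ¬breezy=1−0.62=0.38; AND[min(a, b)] → w = 0.22
R3 (z=7.0): above=0.42, sinking=0.06; AND[min(a, b)] → w = 0.06
R4 (z=14.1): above=0.42, hovering=0.82, breezy=0.62; AND[min(a, b)] → w = 0.42
R5 (z=58.0): hovering=0.82, near=0.66; AND[min(a, b)] → w = 0.66
Weighted average = (0.06·52.8 + 0.22·39.4 + 0.06·7.0 + 0.42·14.1 + 0.66·58.0) / (0.06 + 0.22 + 0.06 + 0.42 + 0.66)
  = 56.4580 / 1.4200 = 39.759

39.759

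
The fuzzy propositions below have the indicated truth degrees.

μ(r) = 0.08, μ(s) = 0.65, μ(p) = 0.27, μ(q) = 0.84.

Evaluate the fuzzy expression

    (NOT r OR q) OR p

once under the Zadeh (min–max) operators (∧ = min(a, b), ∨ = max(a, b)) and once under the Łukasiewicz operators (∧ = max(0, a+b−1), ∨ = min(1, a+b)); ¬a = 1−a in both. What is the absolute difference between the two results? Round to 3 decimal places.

0.080

Under Zadeh (min–max):
  NOT r = 1 − 0.08 = 0.92
  NOT r OR q = max(a, b) on (0.92, 0.84) = 0.92
  (NOT r OR q) OR p = max(a, b) on (0.92, 0.27) = 0.92
  → value = 0.9200
Under Łukasiewicz:
  NOT r = 1 − 0.08 = 0.92
  NOT r OR q = min(1, a+b) on (0.92, 0.84) = 1.00
  (NOT r OR q) OR p = min(1, a+b) on (1.00, 0.27) = 1.00
  → value = 1.0000
|0.9200 − 1.0000| = 0.080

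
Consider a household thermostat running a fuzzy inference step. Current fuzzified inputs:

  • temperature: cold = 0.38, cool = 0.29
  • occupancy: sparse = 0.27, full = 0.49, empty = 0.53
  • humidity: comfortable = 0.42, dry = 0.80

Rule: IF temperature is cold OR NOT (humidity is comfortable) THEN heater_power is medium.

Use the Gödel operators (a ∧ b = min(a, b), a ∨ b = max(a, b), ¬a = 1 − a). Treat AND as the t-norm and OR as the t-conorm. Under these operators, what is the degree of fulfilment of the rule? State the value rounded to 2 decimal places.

0.58

firing strength: cold=0.38, ¬comfortable=1−0.42=0.58; OR[max(a, b)] → w = 0.58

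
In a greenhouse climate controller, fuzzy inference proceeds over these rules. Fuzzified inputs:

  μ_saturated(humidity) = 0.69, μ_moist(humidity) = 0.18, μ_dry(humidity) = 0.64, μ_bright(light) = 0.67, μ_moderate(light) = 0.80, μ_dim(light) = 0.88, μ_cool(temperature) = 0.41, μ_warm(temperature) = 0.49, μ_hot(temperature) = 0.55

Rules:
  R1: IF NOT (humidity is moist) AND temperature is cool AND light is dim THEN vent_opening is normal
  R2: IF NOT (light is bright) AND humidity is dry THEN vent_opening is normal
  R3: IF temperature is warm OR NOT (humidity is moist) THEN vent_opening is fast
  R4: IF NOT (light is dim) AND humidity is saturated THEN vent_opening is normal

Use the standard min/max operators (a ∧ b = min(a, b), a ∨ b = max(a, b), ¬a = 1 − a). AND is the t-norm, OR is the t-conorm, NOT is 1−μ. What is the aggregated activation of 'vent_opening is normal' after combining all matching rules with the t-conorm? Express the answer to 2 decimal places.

0.41

R1: ¬moist=1−0.18=0.82, cool=0.41, dim=0.88; AND[min(a, b)] → w = 0.41
R2: ¬bright=1−0.67=0.33, dry=0.64; AND[min(a, b)] → w = 0.33
R3: warm=0.49, ¬moist=1−0.18=0.82; OR[max(a, b)] → w = 0.82
R4: ¬dim=1−0.88=0.12, saturated=0.69; AND[min(a, b)] → w = 0.12
Rules with consequent 'normal': {R1, R2, R4} → strengths 0.41, 0.33, 0.12
Aggregate via t-conorm [max(a, b)]: 0.41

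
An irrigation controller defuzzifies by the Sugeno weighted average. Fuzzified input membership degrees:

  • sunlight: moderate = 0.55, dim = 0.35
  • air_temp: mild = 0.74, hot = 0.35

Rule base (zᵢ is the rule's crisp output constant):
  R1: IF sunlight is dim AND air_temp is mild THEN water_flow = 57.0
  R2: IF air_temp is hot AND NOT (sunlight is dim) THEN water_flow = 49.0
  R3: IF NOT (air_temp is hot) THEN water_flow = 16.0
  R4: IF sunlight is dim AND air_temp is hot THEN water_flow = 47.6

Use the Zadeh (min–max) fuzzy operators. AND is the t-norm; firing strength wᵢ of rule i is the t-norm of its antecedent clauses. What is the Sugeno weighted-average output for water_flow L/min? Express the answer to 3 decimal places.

R1 (z=57.0): dim=0.35, mild=0.74; AND[min(a, b)] → w = 0.35
R2 (z=49.0): hot=0.35, ¬dim=1−0.35=0.65; AND[min(a, b)] → w = 0.35
R3 (z=16.0): ¬hot=1−0.35=0.65 → w = 0.65
R4 (z=47.6): dim=0.35, hot=0.35; AND[min(a, b)] → w = 0.35
Weighted average = (0.35·57.0 + 0.35·49.0 + 0.65·16.0 + 0.35·47.6) / (0.35 + 0.35 + 0.65 + 0.35)
  = 64.1600 / 1.7000 = 37.741

37.741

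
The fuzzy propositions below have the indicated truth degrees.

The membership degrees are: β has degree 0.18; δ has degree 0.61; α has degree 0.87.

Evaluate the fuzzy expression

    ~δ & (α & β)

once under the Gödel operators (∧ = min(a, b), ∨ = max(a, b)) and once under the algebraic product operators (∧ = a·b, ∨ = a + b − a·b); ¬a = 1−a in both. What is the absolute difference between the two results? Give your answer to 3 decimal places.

Under Gödel:
  ~δ = 1 − 0.61 = 0.39
  α & β = min(a, b) on (0.87, 0.18) = 0.18
  ~δ & (α & β) = min(a, b) on (0.39, 0.18) = 0.18
  → value = 0.1800
Under algebraic product:
  ~δ = 1 − 0.6100 = 0.3900
  α & β = a·b on (0.8700, 0.1800) = 0.1566
  ~δ & (α & β) = a·b on (0.3900, 0.1566) = 0.0611
  → value = 0.0611
|0.1800 − 0.0611| = 0.119

0.119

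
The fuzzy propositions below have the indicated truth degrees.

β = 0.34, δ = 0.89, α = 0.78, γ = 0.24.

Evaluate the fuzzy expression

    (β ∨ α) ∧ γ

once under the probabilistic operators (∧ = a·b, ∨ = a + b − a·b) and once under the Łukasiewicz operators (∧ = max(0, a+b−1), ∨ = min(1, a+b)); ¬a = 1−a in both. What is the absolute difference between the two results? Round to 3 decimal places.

0.035

Under probabilistic:
  β ∨ α = a + b − a·b on (0.3400, 0.7800) = 0.8548
  (β ∨ α) ∧ γ = a·b on (0.8548, 0.2400) = 0.2052
  → value = 0.2052
Under Łukasiewicz:
  β ∨ α = min(1, a+b) on (0.34, 0.78) = 1.00
  (β ∨ α) ∧ γ = max(0, a+b−1) on (1.00, 0.24) = 0.24
  → value = 0.2400
|0.2052 − 0.2400| = 0.035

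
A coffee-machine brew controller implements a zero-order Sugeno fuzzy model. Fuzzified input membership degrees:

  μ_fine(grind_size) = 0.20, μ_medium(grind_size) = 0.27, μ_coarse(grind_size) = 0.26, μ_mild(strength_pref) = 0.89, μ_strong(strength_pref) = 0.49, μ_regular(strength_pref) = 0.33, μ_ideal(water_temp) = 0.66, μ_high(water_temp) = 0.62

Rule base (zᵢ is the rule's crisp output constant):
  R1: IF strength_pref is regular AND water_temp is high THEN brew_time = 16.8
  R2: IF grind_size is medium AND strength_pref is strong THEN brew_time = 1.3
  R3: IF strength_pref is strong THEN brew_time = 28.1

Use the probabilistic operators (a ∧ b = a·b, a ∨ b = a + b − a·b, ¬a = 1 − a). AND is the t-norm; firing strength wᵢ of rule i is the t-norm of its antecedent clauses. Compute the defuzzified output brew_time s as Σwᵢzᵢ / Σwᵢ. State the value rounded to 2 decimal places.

21.02

R1 (z=16.8): regular=0.33, high=0.62; AND[a·b] → w = 0.2046
R2 (z=1.3): medium=0.27, strong=0.49; AND[a·b] → w = 0.1323
R3 (z=28.1): strong=0.49 → w = 0.4900
Weighted average = (0.2046·16.8 + 0.1323·1.3 + 0.4900·28.1) / (0.2046 + 0.1323 + 0.4900)
  = 17.3783 / 0.8269 = 21.02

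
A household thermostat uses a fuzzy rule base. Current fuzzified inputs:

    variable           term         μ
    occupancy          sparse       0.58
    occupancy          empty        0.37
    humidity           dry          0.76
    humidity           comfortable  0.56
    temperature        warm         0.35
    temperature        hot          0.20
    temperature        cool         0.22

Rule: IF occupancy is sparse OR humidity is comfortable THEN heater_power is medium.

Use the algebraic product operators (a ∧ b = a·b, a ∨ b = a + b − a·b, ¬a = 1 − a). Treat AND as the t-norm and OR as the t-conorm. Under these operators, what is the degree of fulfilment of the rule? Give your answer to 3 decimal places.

firing strength: sparse=0.58, comfortable=0.56; OR[a + b − a·b] → w = 0.8152

0.815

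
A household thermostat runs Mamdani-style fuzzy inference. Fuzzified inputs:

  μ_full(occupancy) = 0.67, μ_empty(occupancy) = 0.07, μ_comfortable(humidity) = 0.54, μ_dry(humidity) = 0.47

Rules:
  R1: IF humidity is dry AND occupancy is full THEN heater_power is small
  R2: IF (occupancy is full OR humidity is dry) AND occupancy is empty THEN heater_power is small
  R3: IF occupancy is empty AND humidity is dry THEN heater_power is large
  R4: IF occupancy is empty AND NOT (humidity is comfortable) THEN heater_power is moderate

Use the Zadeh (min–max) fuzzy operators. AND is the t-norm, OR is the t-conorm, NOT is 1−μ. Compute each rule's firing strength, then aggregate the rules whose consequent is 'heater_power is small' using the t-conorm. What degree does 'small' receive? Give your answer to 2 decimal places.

R1: dry=0.47, full=0.67; AND[min(a, b)] → w = 0.47
R2: (full=0.67 OR dry=0.47) = 0.67; AND[min(a, b)] with empty=0.07 → w = 0.07
R3: empty=0.07, dry=0.47; AND[min(a, b)] → w = 0.07
R4: empty=0.07, ¬comfortable=1−0.54=0.46; AND[min(a, b)] → w = 0.07
Rules with consequent 'small': {R1, R2} → strengths 0.47, 0.07
Aggregate via t-conorm [max(a, b)]: 0.47

0.47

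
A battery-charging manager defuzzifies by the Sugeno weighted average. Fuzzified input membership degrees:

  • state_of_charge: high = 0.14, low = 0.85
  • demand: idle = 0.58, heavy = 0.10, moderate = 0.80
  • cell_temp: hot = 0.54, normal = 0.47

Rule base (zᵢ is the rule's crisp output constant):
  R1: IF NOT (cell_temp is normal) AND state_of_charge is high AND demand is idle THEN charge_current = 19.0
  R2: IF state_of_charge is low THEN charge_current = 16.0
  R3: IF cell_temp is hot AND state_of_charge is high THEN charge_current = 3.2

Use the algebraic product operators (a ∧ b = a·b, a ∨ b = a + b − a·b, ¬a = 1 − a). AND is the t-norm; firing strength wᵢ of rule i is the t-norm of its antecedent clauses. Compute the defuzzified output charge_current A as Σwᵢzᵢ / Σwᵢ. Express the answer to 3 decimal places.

15.134

R1 (z=19.0): ¬normal=1−0.47=0.53, high=0.14, idle=0.58; AND[a·b] → w = 0.0430
R2 (z=16.0): low=0.85 → w = 0.8500
R3 (z=3.2): hot=0.54, high=0.14; AND[a·b] → w = 0.0756
Weighted average = (0.0430·19.0 + 0.8500·16.0 + 0.0756·3.2) / (0.0430 + 0.8500 + 0.0756)
  = 14.6596 / 0.9686 = 15.134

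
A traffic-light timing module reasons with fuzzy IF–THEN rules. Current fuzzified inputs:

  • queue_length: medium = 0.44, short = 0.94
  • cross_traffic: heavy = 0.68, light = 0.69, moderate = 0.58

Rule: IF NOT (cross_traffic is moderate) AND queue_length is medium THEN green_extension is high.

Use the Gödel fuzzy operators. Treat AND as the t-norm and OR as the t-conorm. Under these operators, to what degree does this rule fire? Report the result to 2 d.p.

0.42

firing strength: ¬moderate=1−0.58=0.42, medium=0.44; AND[min(a, b)] → w = 0.42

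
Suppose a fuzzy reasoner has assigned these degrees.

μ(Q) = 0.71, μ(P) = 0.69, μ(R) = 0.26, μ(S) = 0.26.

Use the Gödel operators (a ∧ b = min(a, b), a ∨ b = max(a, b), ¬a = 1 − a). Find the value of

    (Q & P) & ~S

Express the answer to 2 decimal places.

0.69

Q & P = min(a, b) on (0.71, 0.69) = 0.69
~S = 1 − 0.26 = 0.74
(Q & P) & ~S = min(a, b) on (0.69, 0.74) = 0.69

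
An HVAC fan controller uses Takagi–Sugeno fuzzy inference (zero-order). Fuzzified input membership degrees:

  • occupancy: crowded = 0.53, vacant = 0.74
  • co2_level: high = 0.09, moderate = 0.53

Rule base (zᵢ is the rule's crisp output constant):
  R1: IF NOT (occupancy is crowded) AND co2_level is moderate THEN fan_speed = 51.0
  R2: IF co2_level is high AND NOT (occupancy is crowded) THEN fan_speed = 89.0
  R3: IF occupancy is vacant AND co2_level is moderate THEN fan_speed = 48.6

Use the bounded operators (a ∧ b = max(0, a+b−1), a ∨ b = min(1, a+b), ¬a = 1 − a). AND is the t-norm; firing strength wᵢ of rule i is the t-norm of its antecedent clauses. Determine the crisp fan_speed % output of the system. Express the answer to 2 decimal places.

R1 (z=51.0): ¬crowded=1−0.53=0.47, moderate=0.53; AND[max(0, a+b−1)] → w = 0.00
R2 (z=89.0): high=0.09, ¬crowded=1−0.53=0.47; AND[max(0, a+b−1)] → w = 0.00
R3 (z=48.6): vacant=0.74, moderate=0.53; AND[max(0, a+b−1)] → w = 0.27
Weighted average = (0.00·51.0 + 0.00·89.0 + 0.27·48.6) / (0.00 + 0.00 + 0.27)
  = 13.1220 / 0.2700 = 48.60

48.60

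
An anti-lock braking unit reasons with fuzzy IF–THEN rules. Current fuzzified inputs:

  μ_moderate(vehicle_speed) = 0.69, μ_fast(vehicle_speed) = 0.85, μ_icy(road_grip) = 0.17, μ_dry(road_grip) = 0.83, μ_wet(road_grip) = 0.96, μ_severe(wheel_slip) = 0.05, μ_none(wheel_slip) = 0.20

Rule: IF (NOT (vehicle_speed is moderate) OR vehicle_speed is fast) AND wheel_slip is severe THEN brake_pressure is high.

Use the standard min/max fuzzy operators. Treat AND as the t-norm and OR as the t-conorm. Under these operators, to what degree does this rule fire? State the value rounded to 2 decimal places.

0.05

firing strength: (¬moderate=1−0.69=0.31 OR fast=0.85) = 0.85; AND[min(a, b)] with severe=0.05 → w = 0.05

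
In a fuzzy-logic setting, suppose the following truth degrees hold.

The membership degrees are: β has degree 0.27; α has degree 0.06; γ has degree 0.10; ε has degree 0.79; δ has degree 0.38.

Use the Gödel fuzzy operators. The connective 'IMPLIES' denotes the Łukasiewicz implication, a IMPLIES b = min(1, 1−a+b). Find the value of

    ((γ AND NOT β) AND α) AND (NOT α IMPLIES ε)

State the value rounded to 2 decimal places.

0.06

NOT β = 1 − 0.27 = 0.73
γ AND NOT β = min(a, b) on (0.10, 0.73) = 0.10
(γ AND NOT β) AND α = min(a, b) on (0.10, 0.06) = 0.06
NOT α = 1 − 0.06 = 0.94
NOT α IMPLIES ε  [Łukasiewicz: min(1, 1−a+b)] with a=0.94, b=0.79 → 0.85
((γ AND NOT β) AND α) AND (NOT α IMPLIES ε) = min(a, b) on (0.06, 0.85) = 0.06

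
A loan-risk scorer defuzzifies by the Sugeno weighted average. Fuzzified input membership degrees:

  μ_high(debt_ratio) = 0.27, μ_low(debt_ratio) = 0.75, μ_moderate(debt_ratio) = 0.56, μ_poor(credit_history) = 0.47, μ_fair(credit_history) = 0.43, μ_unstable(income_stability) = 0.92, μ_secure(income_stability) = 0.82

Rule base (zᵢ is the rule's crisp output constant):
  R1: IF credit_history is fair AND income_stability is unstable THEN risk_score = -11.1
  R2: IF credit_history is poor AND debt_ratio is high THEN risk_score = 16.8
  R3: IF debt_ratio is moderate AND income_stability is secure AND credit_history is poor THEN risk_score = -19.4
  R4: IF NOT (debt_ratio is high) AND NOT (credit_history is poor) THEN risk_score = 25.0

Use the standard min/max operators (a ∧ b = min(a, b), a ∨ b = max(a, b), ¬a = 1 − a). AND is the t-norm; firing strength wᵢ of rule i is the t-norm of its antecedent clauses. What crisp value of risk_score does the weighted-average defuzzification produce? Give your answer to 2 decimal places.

R1 (z=-11.1): fair=0.43, unstable=0.92; AND[min(a, b)] → w = 0.43
R2 (z=16.8): poor=0.47, high=0.27; AND[min(a, b)] → w = 0.27
R3 (z=-19.4): moderate=0.56, secure=0.82, poor=0.47; AND[min(a, b)] → w = 0.47
R4 (z=25.0): ¬high=1−0.27=0.73, ¬poor=1−0.47=0.53; AND[min(a, b)] → w = 0.53
Weighted average = (0.43·-11.1 + 0.27·16.8 + 0.47·-19.4 + 0.53·25.0) / (0.43 + 0.27 + 0.47 + 0.53)
  = 3.8950 / 1.7000 = 2.29

2.29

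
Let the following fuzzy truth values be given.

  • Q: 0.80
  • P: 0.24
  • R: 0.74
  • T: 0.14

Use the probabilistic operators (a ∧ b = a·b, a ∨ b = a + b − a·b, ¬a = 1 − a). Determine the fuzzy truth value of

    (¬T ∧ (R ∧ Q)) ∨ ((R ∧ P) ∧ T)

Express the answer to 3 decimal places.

0.521

¬T = 1 − 0.1400 = 0.8600
R ∧ Q = a·b on (0.7400, 0.8000) = 0.5920
¬T ∧ (R ∧ Q) = a·b on (0.8600, 0.5920) = 0.5091
R ∧ P = a·b on (0.7400, 0.2400) = 0.1776
(R ∧ P) ∧ T = a·b on (0.1776, 0.1400) = 0.0249
(¬T ∧ (R ∧ Q)) ∨ ((R ∧ P) ∧ T) = a + b − a·b on (0.5091, 0.0249) = 0.5213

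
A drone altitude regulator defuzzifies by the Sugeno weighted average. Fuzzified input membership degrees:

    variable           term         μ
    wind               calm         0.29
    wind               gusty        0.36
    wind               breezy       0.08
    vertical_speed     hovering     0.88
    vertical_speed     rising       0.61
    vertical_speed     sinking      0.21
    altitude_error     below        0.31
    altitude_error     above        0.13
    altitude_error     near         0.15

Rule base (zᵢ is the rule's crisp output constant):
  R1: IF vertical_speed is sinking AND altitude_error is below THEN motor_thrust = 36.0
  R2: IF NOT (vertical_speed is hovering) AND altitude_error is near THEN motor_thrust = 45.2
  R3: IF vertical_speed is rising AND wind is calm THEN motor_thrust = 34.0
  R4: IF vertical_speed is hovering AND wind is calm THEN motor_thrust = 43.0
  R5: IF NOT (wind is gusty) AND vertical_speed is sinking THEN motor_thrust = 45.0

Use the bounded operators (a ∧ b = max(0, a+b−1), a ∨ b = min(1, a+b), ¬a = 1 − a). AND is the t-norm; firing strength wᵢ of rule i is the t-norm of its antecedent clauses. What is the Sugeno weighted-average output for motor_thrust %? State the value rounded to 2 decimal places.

43.00

R1 (z=36.0): sinking=0.21, below=0.31; AND[max(0, a+b−1)] → w = 0.00
R2 (z=45.2): ¬hovering=1−0.88=0.12, near=0.15; AND[max(0, a+b−1)] → w = 0.00
R3 (z=34.0): rising=0.61, calm=0.29; AND[max(0, a+b−1)] → w = 0.00
R4 (z=43.0): hovering=0.88, calm=0.29; AND[max(0, a+b−1)] → w = 0.17
R5 (z=45.0): ¬gusty=1−0.36=0.64, sinking=0.21; AND[max(0, a+b−1)] → w = 0.00
Weighted average = (0.00·36.0 + 0.00·45.2 + 0.00·34.0 + 0.17·43.0 + 0.00·45.0) / (0.00 + 0.00 + 0.00 + 0.17 + 0.00)
  = 7.3100 / 0.1700 = 43.00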